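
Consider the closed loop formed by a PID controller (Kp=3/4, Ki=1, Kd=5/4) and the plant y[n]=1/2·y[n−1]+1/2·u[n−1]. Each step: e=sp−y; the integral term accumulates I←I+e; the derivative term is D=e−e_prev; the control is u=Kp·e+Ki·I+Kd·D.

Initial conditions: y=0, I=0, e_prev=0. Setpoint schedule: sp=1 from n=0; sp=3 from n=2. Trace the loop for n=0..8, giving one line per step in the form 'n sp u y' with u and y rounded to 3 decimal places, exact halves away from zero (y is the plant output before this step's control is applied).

(exact arithmetic carried between steps; '≈' marks a value shown rounded to 6 d.p. or computed from one; I and e_prev carry over from the previous line; the table rounds u and y to 3 d.p., halves away from zero)
n=0: y=0, sp=1, e=sp−y=1; I=1, D=e−e_prev=1; u=3/4·1+1·1+5/4·1=3; next y=1/2·0+1/2·3=1.5
n=1: y=1.5, sp=1, e=sp−y=-0.5; I=0.5, D=e−e_prev=-1.5; u=3/4·(-0.5)+1·0.5+5/4·(-1.5)=-1.75; next y=1/2·1.5+1/2·(-1.75)=-0.125
n=2: y=-0.125, sp=3, e=sp−y=3.125; I=3.625, D=e−e_prev=3.625; u=3/4·3.125+1·3.625+5/4·3.625=10.5; next y=1/2·(-0.125)+1/2·10.5=5.1875
n=3: y=5.1875, sp=3, e=sp−y=-2.1875; I=1.4375, D=e−e_prev=-5.3125; u=3/4·(-2.1875)+1·1.4375+5/4·(-5.3125)=-6.84375; next y=1/2·5.1875+1/2·(-6.84375)=-0.828125
n=4: y=-0.828125, sp=3, e=sp−y=3.828125; I=5.265625, D=e−e_prev=6.015625; u=3/4·3.828125+1·5.265625+5/4·6.015625=15.65625; next y=1/2·(-0.828125)+1/2·15.65625≈7.414063
n=5: y≈7.414063, sp=3, e=sp−y≈-4.414063; I≈0.851563, D=e−e_prev≈-8.242188; u=3/4·(-4.414063)+1·0.851563+5/4·(-8.242188)≈-12.761719; next y=1/2·7.414063+1/2·(-12.761719)≈-2.673828
n=6: y≈-2.673828, sp=3, e=sp−y≈5.673828; I≈6.525391, D=e−e_prev≈10.087891; u=3/4·5.673828+1·6.525391+5/4·10.087891≈23.390625; next y=1/2·(-2.673828)+1/2·23.390625≈10.358398
n=7: y≈10.358398, sp=3, e=sp−y≈-7.358398; I≈-0.833008, D=e−e_prev≈-13.032227; u=3/4·(-7.358398)+1·(-0.833008)+5/4·(-13.032227)≈-22.642090; next y=1/2·10.358398+1/2·(-22.642090)≈-6.141846
n=8: y≈-6.141846, sp=3, e=sp−y≈9.141846; I≈8.308838, D=e−e_prev≈16.500244; u=3/4·9.141846+1·8.308838+5/4·16.500244≈35.790527; next y=1/2·(-6.141846)+1/2·35.790527≈14.824341

0 1 3.000 0.000
1 1 -1.750 1.500
2 3 10.500 -0.125
3 3 -6.844 5.188
4 3 15.656 -0.828
5 3 -12.762 7.414
6 3 23.391 -2.674
7 3 -22.642 10.358
8 3 35.791 -6.142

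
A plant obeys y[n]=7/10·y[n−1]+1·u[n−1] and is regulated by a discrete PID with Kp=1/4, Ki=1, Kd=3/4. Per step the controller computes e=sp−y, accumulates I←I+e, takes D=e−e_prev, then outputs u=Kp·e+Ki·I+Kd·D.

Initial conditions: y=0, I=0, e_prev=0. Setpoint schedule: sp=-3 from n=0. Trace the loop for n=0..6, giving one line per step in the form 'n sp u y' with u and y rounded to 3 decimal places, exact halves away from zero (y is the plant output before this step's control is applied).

(exact arithmetic carried between steps; '≈' marks a value shown rounded to 6 d.p. or computed from one; I and e_prev carry over from the previous line; the table rounds u and y to 3 d.p., halves away from zero)
n=0: y=0, sp=-3, e=sp−y=-3; I=-3, D=e−e_prev=-3; u=1/4·(-3)+1·(-3)+3/4·(-3)=-6; next y=7/10·0+1·(-6)=-6
n=1: y=-6, sp=-3, e=sp−y=3; I=0, D=e−e_prev=6; u=1/4·3+1·0+3/4·6=5.25; next y=7/10·(-6)+1·5.25=1.05
n=2: y=1.05, sp=-3, e=sp−y=-4.05; I=-4.05, D=e−e_prev=-7.05; u=1/4·(-4.05)+1·(-4.05)+3/4·(-7.05)=-10.35; next y=7/10·1.05+1·(-10.35)=-9.615
n=3: y=-9.615, sp=-3, e=sp−y=6.615; I=2.565, D=e−e_prev=10.665; u=1/4·6.615+1·2.565+3/4·10.665=12.2175; next y=7/10·(-9.615)+1·12.2175=5.487
n=4: y=5.487, sp=-3, e=sp−y=-8.487; I=-5.922, D=e−e_prev=-15.102; u=1/4·(-8.487)+1·(-5.922)+3/4·(-15.102)=-19.37025; next y=7/10·5.487+1·(-19.37025)=-15.52935
n=5: y=-15.52935, sp=-3, e=sp−y=12.52935; I=6.60735, D=e−e_prev=21.01635; u=1/4·12.52935+1·6.60735+3/4·21.01635=25.50195; next y=7/10·(-15.52935)+1·25.50195=14.631405
n=6: y=14.631405, sp=-3, e=sp−y=-17.631405; I=-11.024055, D=e−e_prev=-30.160755; u=1/4·(-17.631405)+1·(-11.024055)+3/4·(-30.160755)≈-38.052473; next y=7/10·14.631405+1·(-38.052473)≈-27.810489

0 -3 -6.000 0.000
1 -3 5.250 -6.000
2 -3 -10.350 1.050
3 -3 12.218 -9.615
4 -3 -19.370 5.487
5 -3 25.502 -15.529
6 -3 -38.052 14.631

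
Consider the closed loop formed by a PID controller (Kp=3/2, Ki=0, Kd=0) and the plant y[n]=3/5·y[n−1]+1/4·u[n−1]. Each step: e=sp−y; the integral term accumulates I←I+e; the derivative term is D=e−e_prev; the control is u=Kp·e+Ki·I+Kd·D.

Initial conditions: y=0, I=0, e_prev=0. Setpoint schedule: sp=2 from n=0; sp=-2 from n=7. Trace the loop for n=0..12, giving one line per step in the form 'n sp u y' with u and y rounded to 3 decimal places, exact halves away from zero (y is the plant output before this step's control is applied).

(exact arithmetic carried between steps; '≈' marks a value shown rounded to 6 d.p. or computed from one; I and e_prev carry over from the previous line; the table rounds u and y to 3 d.p., halves away from zero)
n=0: y=0, sp=2, e=sp−y=2; I=2, D=e−e_prev=2; u=3/2·2+0·2+0·2=3; next y=3/5·0+1/4·3=0.75
n=1: y=0.75, sp=2, e=sp−y=1.25; I=3.25, D=e−e_prev=-0.75; u=3/2·1.25+0·3.25+0·(-0.75)=1.875; next y=3/5·0.75+1/4·1.875=0.91875
n=2: y=0.91875, sp=2, e=sp−y=1.08125; I=4.33125, D=e−e_prev=-0.16875; u=3/2·1.08125+0·4.33125+0·(-0.16875)=1.621875; next y=3/5·0.91875+1/4·1.621875≈0.956719
n=3: y≈0.956719, sp=2, e=sp−y≈1.043281; I≈5.374531, D=e−e_prev≈-0.037969; u=3/2·1.043281+0·5.374531+0·(-0.037969)≈1.564922; next y=3/5·0.956719+1/4·1.564922≈0.965262
n=4: y≈0.965262, sp=2, e=sp−y≈1.034738; I≈6.409270, D=e−e_prev≈-0.008543; u=3/2·1.034738+0·6.409270+0·(-0.008543)≈1.552107; next y=3/5·0.965262+1/4·1.552107≈0.967184
n=5: y≈0.967184, sp=2, e=sp−y≈1.032816; I≈7.442086, D=e−e_prev≈-0.001922; u=3/2·1.032816+0·7.442086+0·(-0.001922)≈1.549224; next y=3/5·0.967184+1/4·1.549224≈0.967616
n=6: y≈0.967616, sp=2, e=sp−y≈1.032384; I≈8.474469, D=e−e_prev≈-0.000432; u=3/2·1.032384+0·8.474469+0·(-0.000432)≈1.548575; next y=3/5·0.967616+1/4·1.548575≈0.967714
n=7: y≈0.967714, sp=-2, e=sp−y≈-2.967714; I≈5.506756, D=e−e_prev≈-4.000097; u=3/2·(-2.967714)+0·5.506756+0·(-4.000097)≈-4.451571; next y=3/5·0.967714+1/4·(-4.451571)≈-0.532264
n=8: y≈-0.532264, sp=-2, e=sp−y≈-1.467736; I≈4.039020, D=e−e_prev≈1.499978; u=3/2·(-1.467736)+0·4.039020+0·1.499978≈-2.201603; next y=3/5·(-0.532264)+1/4·(-2.201603)≈-0.869759
n=9: y≈-0.869759, sp=-2, e=sp−y≈-1.130241; I≈2.908780, D=e−e_prev≈0.337495; u=3/2·(-1.130241)+0·2.908780+0·0.337495≈-1.695361; next y=3/5·(-0.869759)+1/4·(-1.695361)≈-0.945696
n=10: y≈-0.945696, sp=-2, e=sp−y≈-1.054304; I≈1.854475, D=e−e_prev≈0.075936; u=3/2·(-1.054304)+0·1.854475+0·0.075936≈-1.581456; next y=3/5·(-0.945696)+1/4·(-1.581456)≈-0.962782
n=11: y≈-0.962782, sp=-2, e=sp−y≈-1.037218; I≈0.817257, D=e−e_prev≈0.017086; u=3/2·(-1.037218)+0·0.817257+0·0.017086≈-1.555828; next y=3/5·(-0.962782)+1/4·(-1.555828)≈-0.966626
n=12: y≈-0.966626, sp=-2, e=sp−y≈-1.033374; I≈-0.216117, D=e−e_prev≈0.003844; u=3/2·(-1.033374)+0·(-0.216117)+0·0.003844≈-1.550061; next y=3/5·(-0.966626)+1/4·(-1.550061)≈-0.967491

0 2 3.000 0.000
1 2 1.875 0.750
2 2 1.622 0.919
3 2 1.565 0.957
4 2 1.552 0.965
5 2 1.549 0.967
6 2 1.549 0.968
7 -2 -4.452 0.968
8 -2 -2.202 -0.532
9 -2 -1.695 -0.870
10 -2 -1.581 -0.946
11 -2 -1.556 -0.963
12 -2 -1.550 -0.967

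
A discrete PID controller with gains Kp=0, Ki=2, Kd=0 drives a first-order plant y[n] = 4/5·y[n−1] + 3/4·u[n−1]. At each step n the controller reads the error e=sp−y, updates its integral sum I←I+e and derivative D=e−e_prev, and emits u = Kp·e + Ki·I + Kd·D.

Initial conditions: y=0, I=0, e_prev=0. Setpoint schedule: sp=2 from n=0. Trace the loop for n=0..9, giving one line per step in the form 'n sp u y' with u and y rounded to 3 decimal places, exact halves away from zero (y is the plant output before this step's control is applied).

(exact arithmetic carried between steps; '≈' marks a value shown rounded to 6 d.p. or computed from one; I and e_prev carry over from the previous line; the table rounds u and y to 3 d.p., halves away from zero)
n=0: y=0, sp=2, e=sp−y=2; I=2, D=e−e_prev=2; u=0·2+2·2+0·2=4; next y=4/5·0+3/4·4=3
n=1: y=3, sp=2, e=sp−y=-1; I=1, D=e−e_prev=-3; u=0·(-1)+2·1+0·(-3)=2; next y=4/5·3+3/4·2=3.9
n=2: y=3.9, sp=2, e=sp−y=-1.9; I=-0.9, D=e−e_prev=-0.9; u=0·(-1.9)+2·(-0.9)+0·(-0.9)=-1.8; next y=4/5·3.9+3/4·(-1.8)=1.77
n=3: y=1.77, sp=2, e=sp−y=0.23; I=-0.67, D=e−e_prev=2.13; u=0·0.23+2·(-0.67)+0·2.13=-1.34; next y=4/5·1.77+3/4·(-1.34)=0.411
n=4: y=0.411, sp=2, e=sp−y=1.589; I=0.919, D=e−e_prev=1.359; u=0·1.589+2·0.919+0·1.359=1.838; next y=4/5·0.411+3/4·1.838=1.7073
n=5: y=1.7073, sp=2, e=sp−y=0.2927; I=1.2117, D=e−e_prev=-1.2963; u=0·0.2927+2·1.2117+0·(-1.2963)=2.4234; next y=4/5·1.7073+3/4·2.4234=3.18339
n=6: y=3.18339, sp=2, e=sp−y=-1.18339; I=0.02831, D=e−e_prev=-1.47609; u=0·(-1.18339)+2·0.02831+0·(-1.47609)=0.05662; next y=4/5·3.18339+3/4·0.05662=2.589177
n=7: y=2.589177, sp=2, e=sp−y=-0.589177; I=-0.560867, D=e−e_prev=0.594213; u=0·(-0.589177)+2·(-0.560867)+0·0.594213=-1.121734; next y=4/5·2.589177+3/4·(-1.121734)≈1.230041
n=8: y≈1.230041, sp=2, e=sp−y≈0.769959; I≈0.209092, D=e−e_prev≈1.359136; u=0·0.769959+2·0.209092+0·1.359136≈0.418184; next y=4/5·1.230041+3/4·0.418184≈1.297671
n=9: y≈1.297671, sp=2, e=sp−y≈0.702329; I≈0.911421, D=e−e_prev≈-0.067630; u=0·0.702329+2·0.911421+0·(-0.067630)≈1.822842; next y=4/5·1.297671+3/4·1.822842≈2.405268

0 2 4.000 0.000
1 2 2.000 3.000
2 2 -1.800 3.900
3 2 -1.340 1.770
4 2 1.838 0.411
5 2 2.423 1.707
6 2 0.057 3.183
7 2 -1.122 2.589
8 2 0.418 1.230
9 2 1.823 1.298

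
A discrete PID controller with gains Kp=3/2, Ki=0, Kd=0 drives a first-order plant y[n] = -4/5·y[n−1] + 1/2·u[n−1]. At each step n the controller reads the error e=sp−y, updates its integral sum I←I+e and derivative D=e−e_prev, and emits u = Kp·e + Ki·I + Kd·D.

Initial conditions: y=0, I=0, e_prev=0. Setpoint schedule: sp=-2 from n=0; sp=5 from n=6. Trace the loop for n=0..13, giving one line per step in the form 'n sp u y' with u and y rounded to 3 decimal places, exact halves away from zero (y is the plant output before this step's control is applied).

(exact arithmetic carried between steps; '≈' marks a value shown rounded to 6 d.p. or computed from one; I and e_prev carry over from the previous line; the table rounds u and y to 3 d.p., halves away from zero)
n=0: y=0, sp=-2, e=sp−y=-2; I=-2, D=e−e_prev=-2; u=3/2·(-2)+0·(-2)+0·(-2)=-3; next y=-4/5·0+1/2·(-3)=-1.5
n=1: y=-1.5, sp=-2, e=sp−y=-0.5; I=-2.5, D=e−e_prev=1.5; u=3/2·(-0.5)+0·(-2.5)+0·1.5=-0.75; next y=-4/5·(-1.5)+1/2·(-0.75)=0.825
n=2: y=0.825, sp=-2, e=sp−y=-2.825; I=-5.325, D=e−e_prev=-2.325; u=3/2·(-2.825)+0·(-5.325)+0·(-2.325)=-4.2375; next y=-4/5·0.825+1/2·(-4.2375)=-2.77875
n=3: y=-2.77875, sp=-2, e=sp−y=0.77875; I=-4.54625, D=e−e_prev=3.60375; u=3/2·0.77875+0·(-4.54625)+0·3.60375=1.168125; next y=-4/5·(-2.77875)+1/2·1.168125≈2.807063
n=4: y≈2.807063, sp=-2, e=sp−y≈-4.807063; I≈-9.353313, D=e−e_prev≈-5.585813; u=3/2·(-4.807063)+0·(-9.353313)+0·(-5.585813)≈-7.210594; next y=-4/5·2.807063+1/2·(-7.210594)≈-5.850947
n=5: y≈-5.850947, sp=-2, e=sp−y≈3.850947; I≈-5.502366, D=e−e_prev≈8.658009; u=3/2·3.850947+0·(-5.502366)+0·8.658009≈5.776420; next y=-4/5·(-5.850947)+1/2·5.776420≈7.568968
n=6: y≈7.568968, sp=5, e=sp−y≈-2.568968; I≈-8.071333, D=e−e_prev≈-6.419915; u=3/2·(-2.568968)+0·(-8.071333)+0·(-6.419915)≈-3.853451; next y=-4/5·7.568968+1/2·(-3.853451)≈-7.981900
n=7: y≈-7.981900, sp=5, e=sp−y≈12.981900; I≈4.910567, D=e−e_prev≈15.550868; u=3/2·12.981900+0·4.910567+0·15.550868≈19.472850; next y=-4/5·(-7.981900)+1/2·19.472850≈16.121945
n=8: y≈16.121945, sp=5, e=sp−y≈-11.121945; I≈-6.211378, D=e−e_prev≈-24.103845; u=3/2·(-11.121945)+0·(-6.211378)+0·(-24.103845)≈-16.682917; next y=-4/5·16.121945+1/2·(-16.682917)≈-21.239014
n=9: y≈-21.239014, sp=5, e=sp−y≈26.239014; I≈20.027636, D=e−e_prev≈37.360959; u=3/2·26.239014+0·20.027636+0·37.360959≈39.358522; next y=-4/5·(-21.239014)+1/2·39.358522≈36.670472
n=10: y≈36.670472, sp=5, e=sp−y≈-31.670472; I≈-11.642836, D=e−e_prev≈-57.909487; u=3/2·(-31.670472)+0·(-11.642836)+0·(-57.909487)≈-47.505709; next y=-4/5·36.670472+1/2·(-47.505709)≈-53.089232
n=11: y≈-53.089232, sp=5, e=sp−y≈58.089232; I≈46.446396, D=e−e_prev≈89.759705; u=3/2·58.089232+0·46.446396+0·89.759705≈87.133848; next y=-4/5·(-53.089232)+1/2·87.133848≈86.038310
n=12: y≈86.038310, sp=5, e=sp−y≈-81.038310; I≈-34.591914, D=e−e_prev≈-139.127542; u=3/2·(-81.038310)+0·(-34.591914)+0·(-139.127542)≈-121.557465; next y=-4/5·86.038310+1/2·(-121.557465)≈-129.609380
n=13: y≈-129.609380, sp=5, e=sp−y≈134.609380; I≈100.017466, D=e−e_prev≈215.647690; u=3/2·134.609380+0·100.017466+0·215.647690≈201.914070; next y=-4/5·(-129.609380)+1/2·201.914070≈204.644539

0 -2 -3.000 0.000
1 -2 -0.750 -1.500
2 -2 -4.238 0.825
3 -2 1.168 -2.779
4 -2 -7.211 2.807
5 -2 5.776 -5.851
6 5 -3.853 7.569
7 5 19.473 -7.982
8 5 -16.683 16.122
9 5 39.359 -21.239
10 5 -47.506 36.670
11 5 87.134 -53.089
12 5 -121.557 86.038
13 5 201.914 -129.609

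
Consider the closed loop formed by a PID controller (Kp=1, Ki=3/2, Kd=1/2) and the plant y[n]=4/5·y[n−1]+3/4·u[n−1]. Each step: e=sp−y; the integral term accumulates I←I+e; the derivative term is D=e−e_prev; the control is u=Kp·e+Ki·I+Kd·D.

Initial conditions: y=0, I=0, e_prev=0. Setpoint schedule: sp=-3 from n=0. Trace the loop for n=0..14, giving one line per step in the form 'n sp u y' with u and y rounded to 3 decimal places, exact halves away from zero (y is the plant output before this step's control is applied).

0 -3 -9.000 0.000
1 -3 8.250 -6.750
2 -3 -12.113 0.788
3 -3 13.701 -8.454
4 -3 -18.638 3.512
5 -3 21.620 -11.169
6 -3 -28.813 7.280
7 -3 34.189 -15.786
8 -3 -44.561 13.013
9 -3 53.890 -23.011
10 -3 -69.164 22.009
11 -3 84.657 -34.266
12 -3 -107.619 36.080
13 -3 132.725 -51.851
14 -3 -167.706 58.063

(exact arithmetic carried between steps; '≈' marks a value shown rounded to 6 d.p. or computed from one; I and e_prev carry over from the previous line; the table rounds u and y to 3 d.p., halves away from zero)
n=0: y=0, sp=-3, e=sp−y=-3; I=-3, D=e−e_prev=-3; u=1·(-3)+3/2·(-3)+1/2·(-3)=-9; next y=4/5·0+3/4·(-9)=-6.75
n=1: y=-6.75, sp=-3, e=sp−y=3.75; I=0.75, D=e−e_prev=6.75; u=1·3.75+3/2·0.75+1/2·6.75=8.25; next y=4/5·(-6.75)+3/4·8.25=0.7875
n=2: y=0.7875, sp=-3, e=sp−y=-3.7875; I=-3.0375, D=e−e_prev=-7.5375; u=1·(-3.7875)+3/2·(-3.0375)+1/2·(-7.5375)=-12.1125; next y=4/5·0.7875+3/4·(-12.1125)=-8.454375
n=3: y=-8.454375, sp=-3, e=sp−y=5.454375; I=2.416875, D=e−e_prev=9.241875; u=1·5.454375+3/2·2.416875+1/2·9.241875=13.700625; next y=4/5·(-8.454375)+3/4·13.700625≈3.511969
n=4: y≈3.511969, sp=-3, e=sp−y≈-6.511969; I≈-4.095094, D=e−e_prev≈-11.966344; u=1·(-6.511969)+3/2·(-4.095094)+1/2·(-11.966344)≈-18.637781; next y=4/5·3.511969+3/4·(-18.637781)≈-11.168761
n=5: y≈-11.168761, sp=-3, e=sp−y≈8.168761; I≈4.073667, D=e−e_prev≈14.680730; u=1·8.168761+3/2·4.073667+1/2·14.680730≈21.619627; next y=4/5·(-11.168761)+3/4·21.619627≈7.279711
n=6: y≈7.279711, sp=-3, e=sp−y≈-10.279711; I≈-6.206044, D=e−e_prev≈-18.448472; u=1·(-10.279711)+3/2·(-6.206044)+1/2·(-18.448472)≈-28.813013; next y=4/5·7.279711+3/4·(-28.813013)≈-15.785991
n=7: y≈-15.785991, sp=-3, e=sp−y≈12.785991; I≈6.579947, D=e−e_prev≈23.065702; u=1·12.785991+3/2·6.579947+1/2·23.065702≈34.188763; next y=4/5·(-15.785991)+3/4·34.188763≈13.012779
n=8: y≈13.012779, sp=-3, e=sp−y≈-16.012779; I≈-9.432832, D=e−e_prev≈-28.798770; u=1·(-16.012779)+3/2·(-9.432832)+1/2·(-28.798770)≈-44.561412; next y=4/5·13.012779+3/4·(-44.561412)≈-23.010836
n=9: y≈-23.010836, sp=-3, e=sp−y≈20.010836; I≈10.578004, D=e−e_prev≈36.023615; u=1·20.010836+3/2·10.578004+1/2·36.023615≈53.889649; next y=4/5·(-23.010836)+3/4·53.889649≈22.008568
n=10: y≈22.008568, sp=-3, e=sp−y≈-25.008568; I≈-14.430564, D=e−e_prev≈-45.019404; u=1·(-25.008568)+3/2·(-14.430564)+1/2·(-45.019404)≈-69.164117; next y=4/5·22.008568+3/4·(-69.164117)≈-34.266233
n=11: y≈-34.266233, sp=-3, e=sp−y≈31.266233; I≈16.835669, D=e−e_prev≈56.274801; u=1·31.266233+3/2·16.835669+1/2·56.274801≈84.657137; next y=4/5·(-34.266233)+3/4·84.657137≈36.079866
n=12: y≈36.079866, sp=-3, e=sp−y≈-39.079866; I≈-22.244197, D=e−e_prev≈-70.346099; u=1·(-39.079866)+3/2·(-22.244197)+1/2·(-70.346099)≈-107.619212; next y=4/5·36.079866+3/4·(-107.619212)≈-51.850516
n=13: y≈-51.850516, sp=-3, e=sp−y≈48.850516; I≈26.606319, D=e−e_prev≈87.930382; u=1·48.850516+3/2·26.606319+1/2·87.930382≈132.725185; next y=4/5·(-51.850516)+3/4·132.725185≈58.063476
n=14: y≈58.063476, sp=-3, e=sp−y≈-61.063476; I≈-34.457157, D=e−e_prev≈-109.913992; u=1·(-61.063476)+3/2·(-34.457157)+1/2·(-109.913992)≈-167.706208; next y=4/5·58.063476+3/4·(-167.706208)≈-79.328875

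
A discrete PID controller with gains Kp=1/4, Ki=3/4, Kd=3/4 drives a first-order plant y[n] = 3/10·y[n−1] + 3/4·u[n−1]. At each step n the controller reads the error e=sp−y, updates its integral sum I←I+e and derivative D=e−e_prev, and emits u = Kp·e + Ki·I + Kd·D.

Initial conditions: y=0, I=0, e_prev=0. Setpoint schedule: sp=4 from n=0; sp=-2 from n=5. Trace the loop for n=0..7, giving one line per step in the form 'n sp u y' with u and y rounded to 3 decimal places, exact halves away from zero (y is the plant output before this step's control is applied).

0 4 7.000 0.000
1 4 -2.188 5.250
2 4 10.115 -0.066
3 4 -4.179 7.566
4 4 13.624 -0.864
5 -2 -18.491 9.959
6 -2 21.626 -10.881
7 -2 -29.056 12.955

(exact arithmetic carried between steps; '≈' marks a value shown rounded to 6 d.p. or computed from one; I and e_prev carry over from the previous line; the table rounds u and y to 3 d.p., halves away from zero)
n=0: y=0, sp=4, e=sp−y=4; I=4, D=e−e_prev=4; u=1/4·4+3/4·4+3/4·4=7; next y=3/10·0+3/4·7=5.25
n=1: y=5.25, sp=4, e=sp−y=-1.25; I=2.75, D=e−e_prev=-5.25; u=1/4·(-1.25)+3/4·2.75+3/4·(-5.25)=-2.1875; next y=3/10·5.25+3/4·(-2.1875)=-0.065625
n=2: y=-0.065625, sp=4, e=sp−y=4.065625; I=6.815625, D=e−e_prev=5.315625; u=1/4·4.065625+3/4·6.815625+3/4·5.315625≈10.114844; next y=3/10·(-0.065625)+3/4·10.114844≈7.566445
n=3: y≈7.566445, sp=4, e=sp−y≈-3.566445; I≈3.249180, D=e−e_prev≈-7.632070; u=1/4·(-3.566445)+3/4·3.249180+3/4·(-7.632070)≈-4.178779; next y=3/10·7.566445+3/4·(-4.178779)≈-0.864151
n=4: y≈-0.864151, sp=4, e=sp−y≈4.864151; I≈8.113331, D=e−e_prev≈8.430596; u=1/4·4.864151+3/4·8.113331+3/4·8.430596≈13.623983; next y=3/10·(-0.864151)+3/4·13.623983≈9.958742
n=5: y≈9.958742, sp=-2, e=sp−y≈-11.958742; I≈-3.845411, D=e−e_prev≈-16.822893; u=1/4·(-11.958742)+3/4·(-3.845411)+3/4·(-16.822893)≈-18.490913; next y=3/10·9.958742+3/4·(-18.490913)≈-10.880563
n=6: y≈-10.880563, sp=-2, e=sp−y≈8.880563; I≈5.035151, D=e−e_prev≈20.839304; u=1/4·8.880563+3/4·5.035151+3/4·20.839304≈21.625982; next y=3/10·(-10.880563)+3/4·21.625982≈12.955318
n=7: y≈12.955318, sp=-2, e=sp−y≈-14.955318; I≈-9.920167, D=e−e_prev≈-23.835881; u=1/4·(-14.955318)+3/4·(-9.920167)+3/4·(-23.835881)≈-29.055865; next y=3/10·12.955318+3/4·(-29.055865)≈-17.905303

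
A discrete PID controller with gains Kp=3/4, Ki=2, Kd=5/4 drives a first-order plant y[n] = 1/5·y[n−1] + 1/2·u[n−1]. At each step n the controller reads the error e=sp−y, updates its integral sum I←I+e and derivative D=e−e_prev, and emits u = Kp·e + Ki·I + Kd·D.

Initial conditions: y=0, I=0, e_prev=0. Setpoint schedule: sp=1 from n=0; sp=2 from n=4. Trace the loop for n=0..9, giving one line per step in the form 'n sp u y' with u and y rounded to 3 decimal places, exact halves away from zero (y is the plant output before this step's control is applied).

0 1 4.000 0.000
1 1 -3.250 2.000
2 1 10.150 -1.225
3 1 -13.651 4.830
4 2 33.016 -5.860
5 2 -50.660 15.336
6 2 99.557 -22.263
7 2 -169.271 45.326
8 2 312.148 -75.570
9 2 -549.953 140.960

(exact arithmetic carried between steps; '≈' marks a value shown rounded to 6 d.p. or computed from one; I and e_prev carry over from the previous line; the table rounds u and y to 3 d.p., halves away from zero)
n=0: y=0, sp=1, e=sp−y=1; I=1, D=e−e_prev=1; u=3/4·1+2·1+5/4·1=4; next y=1/5·0+1/2·4=2
n=1: y=2, sp=1, e=sp−y=-1; I=0, D=e−e_prev=-2; u=3/4·(-1)+2·0+5/4·(-2)=-3.25; next y=1/5·2+1/2·(-3.25)=-1.225
n=2: y=-1.225, sp=1, e=sp−y=2.225; I=2.225, D=e−e_prev=3.225; u=3/4·2.225+2·2.225+5/4·3.225=10.15; next y=1/5·(-1.225)+1/2·10.15=4.83
n=3: y=4.83, sp=1, e=sp−y=-3.83; I=-1.605, D=e−e_prev=-6.055; u=3/4·(-3.83)+2·(-1.605)+5/4·(-6.055)=-13.65125; next y=1/5·4.83+1/2·(-13.65125)=-5.859625
n=4: y=-5.859625, sp=2, e=sp−y=7.859625; I=6.254625, D=e−e_prev=11.689625; u=3/4·7.859625+2·6.254625+5/4·11.689625=33.016; next y=1/5·(-5.859625)+1/2·33.016=15.336075
n=5: y=15.336075, sp=2, e=sp−y=-13.336075; I=-7.08145, D=e−e_prev=-21.1957; u=3/4·(-13.336075)+2·(-7.08145)+5/4·(-21.1957)≈-50.659581; next y=1/5·15.336075+1/2·(-50.659581)≈-22.262576
n=6: y≈-22.262576, sp=2, e=sp−y≈24.262576; I≈17.181126, D=e−e_prev≈37.598651; u=3/4·24.262576+2·17.181126+5/4·37.598651≈99.557496; next y=1/5·(-22.262576)+1/2·99.557496≈45.326233
n=7: y=45.326233, sp=2, e=sp−y=-43.326233; I≈-26.145107, D=e−e_prev≈-67.588809; u=3/4·(-43.326233)+2·(-26.145107)+5/4·(-67.588809)≈-169.270900; next y=1/5·45.326233+1/2·(-169.270900)≈-75.570204
n=8: y≈-75.570204, sp=2, e=sp−y≈77.570204; I≈51.425096, D=e−e_prev≈120.896437; u=3/4·77.570204+2·51.425096+5/4·120.896437≈312.148391; next y=1/5·(-75.570204)+1/2·312.148391≈140.960155
n=9: y≈140.960155, sp=2, e=sp−y≈-138.960155; I≈-87.535058, D=e−e_prev≈-216.530358; u=3/4·(-138.960155)+2·(-87.535058)+5/4·(-216.530358)≈-549.953181; next y=1/5·140.960155+1/2·(-549.953181)≈-246.784559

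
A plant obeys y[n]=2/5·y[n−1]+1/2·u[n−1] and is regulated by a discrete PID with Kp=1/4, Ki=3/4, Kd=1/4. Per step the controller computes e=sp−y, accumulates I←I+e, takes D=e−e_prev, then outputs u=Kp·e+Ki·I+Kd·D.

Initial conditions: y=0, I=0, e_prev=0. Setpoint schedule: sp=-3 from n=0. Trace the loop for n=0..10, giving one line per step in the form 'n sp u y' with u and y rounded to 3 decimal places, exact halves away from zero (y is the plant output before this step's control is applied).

0 -3 -3.750 0.000
1 -3 -2.906 -1.875
2 -3 -3.809 -2.203
3 -3 -3.760 -2.786
4 -3 -3.806 -2.994
5 -3 -3.729 -3.101
6 -3 -3.675 -3.105
7 -3 -3.629 -3.079
8 -3 -3.605 -3.046
9 -3 -3.593 -3.021
10 -3 -3.591 -3.005

(exact arithmetic carried between steps; '≈' marks a value shown rounded to 6 d.p. or computed from one; I and e_prev carry over from the previous line; the table rounds u and y to 3 d.p., halves away from zero)
n=0: y=0, sp=-3, e=sp−y=-3; I=-3, D=e−e_prev=-3; u=1/4·(-3)+3/4·(-3)+1/4·(-3)=-3.75; next y=2/5·0+1/2·(-3.75)=-1.875
n=1: y=-1.875, sp=-3, e=sp−y=-1.125; I=-4.125, D=e−e_prev=1.875; u=1/4·(-1.125)+3/4·(-4.125)+1/4·1.875=-2.90625; next y=2/5·(-1.875)+1/2·(-2.90625)=-2.203125
n=2: y=-2.203125, sp=-3, e=sp−y=-0.796875; I=-4.921875, D=e−e_prev=0.328125; u=1/4·(-0.796875)+3/4·(-4.921875)+1/4·0.328125≈-3.808594; next y=2/5·(-2.203125)+1/2·(-3.808594)≈-2.785547
n=3: y≈-2.785547, sp=-3, e=sp−y≈-0.214453; I≈-5.136328, D=e−e_prev≈0.582422; u=1/4·(-0.214453)+3/4·(-5.136328)+1/4·0.582422≈-3.760254; next y=2/5·(-2.785547)+1/2·(-3.760254)≈-2.994346
n=4: y≈-2.994346, sp=-3, e=sp−y≈-0.005654; I≈-5.141982, D=e−e_prev≈0.208799; u=1/4·(-0.005654)+3/4·(-5.141982)+1/4·0.208799≈-3.805701; next y=2/5·(-2.994346)+1/2·(-3.805701)≈-3.100589
n=5: y≈-3.100589, sp=-3, e=sp−y≈0.100589; I≈-5.041394, D=e−e_prev≈0.106243; u=1/4·0.100589+3/4·(-5.041394)+1/4·0.106243≈-3.729337; next y=2/5·(-3.100589)+1/2·(-3.729337)≈-3.104904
n=6: y≈-3.104904, sp=-3, e=sp−y≈0.104904; I≈-4.936490, D=e−e_prev≈0.004316; u=1/4·0.104904+3/4·(-4.936490)+1/4·0.004316≈-3.675062; next y=2/5·(-3.104904)+1/2·(-3.675062)≈-3.079493
n=7: y≈-3.079493, sp=-3, e=sp−y≈0.079493; I≈-4.856997, D=e−e_prev≈-0.025411; u=1/4·0.079493+3/4·(-4.856997)+1/4·(-0.025411)≈-3.629227; next y=2/5·(-3.079493)+1/2·(-3.629227)≈-3.046411
n=8: y≈-3.046411, sp=-3, e=sp−y≈0.046411; I≈-4.810586, D=e−e_prev≈-0.033082; u=1/4·0.046411+3/4·(-4.810586)+1/4·(-0.033082)≈-3.604607; next y=2/5·(-3.046411)+1/2·(-3.604607)≈-3.020868
n=9: y≈-3.020868, sp=-3, e=sp−y≈0.020868; I≈-4.789718, D=e−e_prev≈-0.025543; u=1/4·0.020868+3/4·(-4.789718)+1/4·(-0.025543)≈-3.593457; next y=2/5·(-3.020868)+1/2·(-3.593457)≈-3.005076
n=10: y≈-3.005076, sp=-3, e=sp−y≈0.005076; I≈-4.784642, D=e−e_prev≈-0.015792; u=1/4·0.005076+3/4·(-4.784642)+1/4·(-0.015792)≈-3.591161; next y=2/5·(-3.005076)+1/2·(-3.591161)≈-2.997611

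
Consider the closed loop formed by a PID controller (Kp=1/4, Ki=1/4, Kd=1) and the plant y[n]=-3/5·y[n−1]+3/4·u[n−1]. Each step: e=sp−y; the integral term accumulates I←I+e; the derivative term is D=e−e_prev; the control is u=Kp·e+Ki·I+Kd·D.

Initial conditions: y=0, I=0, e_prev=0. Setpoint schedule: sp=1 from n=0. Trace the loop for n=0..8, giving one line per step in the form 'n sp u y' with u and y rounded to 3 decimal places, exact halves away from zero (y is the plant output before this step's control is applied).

(exact arithmetic carried between steps; '≈' marks a value shown rounded to 6 d.p. or computed from one; I and e_prev carry over from the previous line; the table rounds u and y to 3 d.p., halves away from zero)
n=0: y=0, sp=1, e=sp−y=1; I=1, D=e−e_prev=1; u=1/4·1+1/4·1+1·1=1.5; next y=-3/5·0+3/4·1.5=1.125
n=1: y=1.125, sp=1, e=sp−y=-0.125; I=0.875, D=e−e_prev=-1.125; u=1/4·(-0.125)+1/4·0.875+1·(-1.125)=-0.9375; next y=-3/5·1.125+3/4·(-0.9375)=-1.378125
n=2: y=-1.378125, sp=1, e=sp−y=2.378125; I=3.253125, D=e−e_prev=2.503125; u=1/4·2.378125+1/4·3.253125+1·2.503125≈3.910938; next y=-3/5·(-1.378125)+3/4·3.910938≈3.760078
n=3: y≈3.760078, sp=1, e=sp−y≈-2.760078; I≈0.493047, D=e−e_prev≈-5.138203; u=1/4·(-2.760078)+1/4·0.493047+1·(-5.138203)≈-5.704961; next y=-3/5·3.760078+3/4·(-5.704961)≈-6.534768
n=4: y≈-6.534768, sp=1, e=sp−y≈7.534768; I≈8.027814, D=e−e_prev≈10.294846; u=1/4·7.534768+1/4·8.027814+1·10.294846≈14.185491; next y=-3/5·(-6.534768)+3/4·14.185491≈14.559979
n=5: y≈14.559979, sp=1, e=sp−y≈-13.559979; I≈-5.532165, D=e−e_prev≈-21.094747; u=1/4·(-13.559979)+1/4·(-5.532165)+1·(-21.094747)≈-25.867782; next y=-3/5·14.559979+3/4·(-25.867782)≈-28.136824
n=6: y≈-28.136824, sp=1, e=sp−y≈29.136824; I≈23.604660, D=e−e_prev≈42.696803; u=1/4·29.136824+1/4·23.604660+1·42.696803≈55.882174; next y=-3/5·(-28.136824)+3/4·55.882174≈58.793725
n=7: y≈58.793725, sp=1, e=sp−y≈-57.793725; I≈-34.189065, D=e−e_prev≈-86.930549; u=1/4·(-57.793725)+1/4·(-34.189065)+1·(-86.930549)≈-109.926247; next y=-3/5·58.793725+3/4·(-109.926247)≈-117.720920
n=8: y≈-117.720920, sp=1, e=sp−y≈118.720920; I≈84.531855, D=e−e_prev≈176.514645; u=1/4·118.720920+1/4·84.531855+1·176.514645≈227.327839; next y=-3/5·(-117.720920)+3/4·227.327839≈241.128431

0 1 1.500 0.000
1 1 -0.938 1.125
2 1 3.911 -1.378
3 1 -5.705 3.760
4 1 14.185 -6.535
5 1 -25.868 14.560
6 1 55.882 -28.137
7 1 -109.926 58.794
8 1 227.328 -117.721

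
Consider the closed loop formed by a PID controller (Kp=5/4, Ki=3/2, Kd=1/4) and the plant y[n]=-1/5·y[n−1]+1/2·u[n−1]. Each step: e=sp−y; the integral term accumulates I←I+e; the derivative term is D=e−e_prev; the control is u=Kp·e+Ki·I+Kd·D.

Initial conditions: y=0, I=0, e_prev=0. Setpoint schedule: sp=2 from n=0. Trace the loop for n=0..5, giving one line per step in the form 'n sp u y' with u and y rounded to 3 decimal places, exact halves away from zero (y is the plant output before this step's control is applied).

0 2 6.000 0.000
1 2 -0.500 3.000
2 2 10.300 -0.850
3 2 -4.898 5.320
4 2 18.163 -3.513
5 2 -15.667 9.784

(exact arithmetic carried between steps; '≈' marks a value shown rounded to 6 d.p. or computed from one; I and e_prev carry over from the previous line; the table rounds u and y to 3 d.p., halves away from zero)
n=0: y=0, sp=2, e=sp−y=2; I=2, D=e−e_prev=2; u=5/4·2+3/2·2+1/4·2=6; next y=-1/5·0+1/2·6=3
n=1: y=3, sp=2, e=sp−y=-1; I=1, D=e−e_prev=-3; u=5/4·(-1)+3/2·1+1/4·(-3)=-0.5; next y=-1/5·3+1/2·(-0.5)=-0.85
n=2: y=-0.85, sp=2, e=sp−y=2.85; I=3.85, D=e−e_prev=3.85; u=5/4·2.85+3/2·3.85+1/4·3.85=10.3; next y=-1/5·(-0.85)+1/2·10.3=5.32
n=3: y=5.32, sp=2, e=sp−y=-3.32; I=0.53, D=e−e_prev=-6.17; u=5/4·(-3.32)+3/2·0.53+1/4·(-6.17)=-4.8975; next y=-1/5·5.32+1/2·(-4.8975)=-3.51275
n=4: y=-3.51275, sp=2, e=sp−y=5.51275; I=6.04275, D=e−e_prev=8.83275; u=5/4·5.51275+3/2·6.04275+1/4·8.83275=18.16325; next y=-1/5·(-3.51275)+1/2·18.16325=9.784175
n=5: y=9.784175, sp=2, e=sp−y=-7.784175; I=-1.741425, D=e−e_prev=-13.296925; u=5/4·(-7.784175)+3/2·(-1.741425)+1/4·(-13.296925)≈-15.666588; next y=-1/5·9.784175+1/2·(-15.666588)≈-9.790129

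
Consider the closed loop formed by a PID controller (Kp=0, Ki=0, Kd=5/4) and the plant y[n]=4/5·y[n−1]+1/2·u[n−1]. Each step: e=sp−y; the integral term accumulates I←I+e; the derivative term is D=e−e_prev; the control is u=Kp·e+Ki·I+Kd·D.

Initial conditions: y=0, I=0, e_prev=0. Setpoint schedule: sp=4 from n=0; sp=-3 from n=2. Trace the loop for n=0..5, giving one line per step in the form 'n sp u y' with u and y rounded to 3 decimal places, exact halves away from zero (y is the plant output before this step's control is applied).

0 4 5.000 0.000
1 4 -3.125 2.500
2 -3 -6.172 0.438
3 -3 3.967 -2.736
4 -3 -3.163 -0.205
5 -3 1.926 -1.746

(exact arithmetic carried between steps; '≈' marks a value shown rounded to 6 d.p. or computed from one; I and e_prev carry over from the previous line; the table rounds u and y to 3 d.p., halves away from zero)
n=0: y=0, sp=4, e=sp−y=4; I=4, D=e−e_prev=4; u=0·4+0·4+5/4·4=5; next y=4/5·0+1/2·5=2.5
n=1: y=2.5, sp=4, e=sp−y=1.5; I=5.5, D=e−e_prev=-2.5; u=0·1.5+0·5.5+5/4·(-2.5)=-3.125; next y=4/5·2.5+1/2·(-3.125)=0.4375
n=2: y=0.4375, sp=-3, e=sp−y=-3.4375; I=2.0625, D=e−e_prev=-4.9375; u=0·(-3.4375)+0·2.0625+5/4·(-4.9375)=-6.171875; next y=4/5·0.4375+1/2·(-6.171875)≈-2.735938
n=3: y≈-2.735938, sp=-3, e=sp−y≈-0.264063; I≈1.798438, D=e−e_prev≈3.173438; u=0·(-0.264063)+0·1.798438+5/4·3.173438≈3.966797; next y=4/5·(-2.735938)+1/2·3.966797≈-0.205352
n=4: y≈-0.205352, sp=-3, e=sp−y≈-2.794648; I≈-0.996211, D=e−e_prev≈-2.530586; u=0·(-2.794648)+0·(-0.996211)+5/4·(-2.530586)≈-3.163232; next y=4/5·(-0.205352)+1/2·(-3.163232)≈-1.745897
n=5: y≈-1.745897, sp=-3, e=sp−y≈-1.254103; I≈-2.250313, D=e−e_prev≈1.540546; u=0·(-1.254103)+0·(-2.250313)+5/4·1.540546≈1.925682; next y=4/5·(-1.745897)+1/2·1.925682≈-0.433877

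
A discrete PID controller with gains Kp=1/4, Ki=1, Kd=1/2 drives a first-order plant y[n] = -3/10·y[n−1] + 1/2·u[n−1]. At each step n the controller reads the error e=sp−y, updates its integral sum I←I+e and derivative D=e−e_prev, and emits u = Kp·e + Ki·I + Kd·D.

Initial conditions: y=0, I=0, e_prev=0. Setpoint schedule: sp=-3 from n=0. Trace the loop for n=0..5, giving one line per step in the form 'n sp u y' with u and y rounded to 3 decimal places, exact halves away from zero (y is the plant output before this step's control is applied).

(exact arithmetic carried between steps; '≈' marks a value shown rounded to 6 d.p. or computed from one; I and e_prev carry over from the previous line; the table rounds u and y to 3 d.p., halves away from zero)
n=0: y=0, sp=-3, e=sp−y=-3; I=-3, D=e−e_prev=-3; u=1/4·(-3)+1·(-3)+1/2·(-3)=-5.25; next y=-3/10·0+1/2·(-5.25)=-2.625
n=1: y=-2.625, sp=-3, e=sp−y=-0.375; I=-3.375, D=e−e_prev=2.625; u=1/4·(-0.375)+1·(-3.375)+1/2·2.625=-2.15625; next y=-3/10·(-2.625)+1/2·(-2.15625)=-0.290625
n=2: y=-0.290625, sp=-3, e=sp−y=-2.709375; I=-6.084375, D=e−e_prev=-2.334375; u=1/4·(-2.709375)+1·(-6.084375)+1/2·(-2.334375)≈-7.928906; next y=-3/10·(-0.290625)+1/2·(-7.928906)≈-3.877266
n=3: y≈-3.877266, sp=-3, e=sp−y≈0.877266; I≈-5.207109, D=e−e_prev≈3.586641; u=1/4·0.877266+1·(-5.207109)+1/2·3.586641≈-3.194473; next y=-3/10·(-3.877266)+1/2·(-3.194473)≈-0.434057
n=4: y≈-0.434057, sp=-3, e=sp−y≈-2.565943; I≈-7.773053, D=e−e_prev≈-3.443209; u=1/4·(-2.565943)+1·(-7.773053)+1/2·(-3.443209)≈-10.136143; next y=-3/10·(-0.434057)+1/2·(-10.136143)≈-4.937855
n=5: y≈-4.937855, sp=-3, e=sp−y≈1.937855; I≈-5.835198, D=e−e_prev≈4.503798; u=1/4·1.937855+1·(-5.835198)+1/2·4.503798≈-3.098836; next y=-3/10·(-4.937855)+1/2·(-3.098836)≈-0.068061

0 -3 -5.250 0.000
1 -3 -2.156 -2.625
2 -3 -7.929 -0.291
3 -3 -3.194 -3.877
4 -3 -10.136 -0.434
5 -3 -3.099 -4.938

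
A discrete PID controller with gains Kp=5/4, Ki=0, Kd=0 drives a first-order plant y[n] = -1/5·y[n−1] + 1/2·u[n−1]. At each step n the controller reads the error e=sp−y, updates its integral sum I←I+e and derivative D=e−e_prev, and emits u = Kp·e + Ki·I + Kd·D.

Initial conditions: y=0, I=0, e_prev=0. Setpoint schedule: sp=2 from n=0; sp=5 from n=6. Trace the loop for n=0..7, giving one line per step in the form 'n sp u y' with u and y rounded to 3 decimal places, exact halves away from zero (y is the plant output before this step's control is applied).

(exact arithmetic carried between steps; '≈' marks a value shown rounded to 6 d.p. or computed from one; I and e_prev carry over from the previous line; the table rounds u and y to 3 d.p., halves away from zero)
n=0: y=0, sp=2, e=sp−y=2; I=2, D=e−e_prev=2; u=5/4·2+0·2+0·2=2.5; next y=-1/5·0+1/2·2.5=1.25
n=1: y=1.25, sp=2, e=sp−y=0.75; I=2.75, D=e−e_prev=-1.25; u=5/4·0.75+0·2.75+0·(-1.25)=0.9375; next y=-1/5·1.25+1/2·0.9375=0.21875
n=2: y=0.21875, sp=2, e=sp−y=1.78125; I=4.53125, D=e−e_prev=1.03125; u=5/4·1.78125+0·4.53125+0·1.03125≈2.226563; next y=-1/5·0.21875+1/2·2.226563≈1.069531
n=3: y≈1.069531, sp=2, e=sp−y≈0.930469; I≈5.461719, D=e−e_prev≈-0.850781; u=5/4·0.930469+0·5.461719+0·(-0.850781)≈1.163086; next y=-1/5·1.069531+1/2·1.163086≈0.367637
n=4: y≈0.367637, sp=2, e=sp−y≈1.632363; I≈7.094082, D=e−e_prev≈0.701895; u=5/4·1.632363+0·7.094082+0·0.701895≈2.040454; next y=-1/5·0.367637+1/2·2.040454≈0.946700
n=5: y≈0.946700, sp=2, e=sp−y≈1.053300; I≈8.147382, D=e−e_prev≈-0.579063; u=5/4·1.053300+0·8.147382+0·(-0.579063)≈1.316625; next y=-1/5·0.946700+1/2·1.316625≈0.468973
n=6: y≈0.468973, sp=5, e=sp−y≈4.531027; I≈12.678410, D=e−e_prev≈3.477727; u=5/4·4.531027+0·12.678410+0·3.477727≈5.663784; next y=-1/5·0.468973+1/2·5.663784≈2.738097
n=7: y≈2.738097, sp=5, e=sp−y≈2.261903; I≈14.940312, D=e−e_prev≈-2.269125; u=5/4·2.261903+0·14.940312+0·(-2.269125)≈2.827378; next y=-1/5·2.738097+1/2·2.827378≈0.866070

0 2 2.500 0.000
1 2 0.938 1.250
2 2 2.227 0.219
3 2 1.163 1.070
4 2 2.040 0.368
5 2 1.317 0.947
6 5 5.664 0.469
7 5 2.827 2.738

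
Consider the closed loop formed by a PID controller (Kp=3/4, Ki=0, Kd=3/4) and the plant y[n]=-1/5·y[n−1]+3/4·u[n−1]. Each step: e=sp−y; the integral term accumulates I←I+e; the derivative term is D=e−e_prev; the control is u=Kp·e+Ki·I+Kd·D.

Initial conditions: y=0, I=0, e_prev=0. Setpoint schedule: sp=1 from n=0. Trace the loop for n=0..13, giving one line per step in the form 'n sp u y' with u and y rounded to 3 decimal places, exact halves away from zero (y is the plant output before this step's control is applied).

(exact arithmetic carried between steps; '≈' marks a value shown rounded to 6 d.p. or computed from one; I and e_prev carry over from the previous line; the table rounds u and y to 3 d.p., halves away from zero)
n=0: y=0, sp=1, e=sp−y=1; I=1, D=e−e_prev=1; u=3/4·1+0·1+3/4·1=1.5; next y=-1/5·0+3/4·1.5=1.125
n=1: y=1.125, sp=1, e=sp−y=-0.125; I=0.875, D=e−e_prev=-1.125; u=3/4·(-0.125)+0·0.875+3/4·(-1.125)=-0.9375; next y=-1/5·1.125+3/4·(-0.9375)=-0.928125
n=2: y=-0.928125, sp=1, e=sp−y=1.928125; I=2.803125, D=e−e_prev=2.053125; u=3/4·1.928125+0·2.803125+3/4·2.053125≈2.985938; next y=-1/5·(-0.928125)+3/4·2.985938≈2.425078
n=3: y≈2.425078, sp=1, e=sp−y≈-1.425078; I≈1.378047, D=e−e_prev≈-3.353203; u=3/4·(-1.425078)+0·1.378047+3/4·(-3.353203)≈-3.583711; next y=-1/5·2.425078+3/4·(-3.583711)≈-3.172799
n=4: y≈-3.172799, sp=1, e=sp−y≈4.172799; I≈5.550846, D=e−e_prev≈5.597877; u=3/4·4.172799+0·5.550846+3/4·5.597877≈7.328007; next y=-1/5·(-3.172799)+3/4·7.328007≈6.130565
n=5: y≈6.130565, sp=1, e=sp−y≈-5.130565; I≈0.420281, D=e−e_prev≈-9.303364; u=3/4·(-5.130565)+0·0.420281+3/4·(-9.303364)≈-10.825446; next y=-1/5·6.130565+3/4·(-10.825446)≈-9.345198
n=6: y≈-9.345198, sp=1, e=sp−y≈10.345198; I≈10.765479, D=e−e_prev≈15.475763; u=3/4·10.345198+0·10.765479+3/4·15.475763≈19.365720; next y=-1/5·(-9.345198)+3/4·19.365720≈16.393330
n=7: y≈16.393330, sp=1, e=sp−y≈-15.393330; I≈-4.627851, D=e−e_prev≈-25.738528; u=3/4·(-15.393330)+0·(-4.627851)+3/4·(-25.738528)≈-30.848893; next y=-1/5·16.393330+3/4·(-30.848893)≈-26.415336
n=8: y≈-26.415336, sp=1, e=sp−y≈27.415336; I≈22.787485, D=e−e_prev≈42.808666; u=3/4·27.415336+0·22.787485+3/4·42.808666≈52.668001; next y=-1/5·(-26.415336)+3/4·52.668001≈44.784068
n=9: y≈44.784068, sp=1, e=sp−y≈-43.784068; I≈-20.996583, D=e−e_prev≈-71.199404; u=3/4·(-43.784068)+0·(-20.996583)+3/4·(-71.199404)≈-86.237604; next y=-1/5·44.784068+3/4·(-86.237604)≈-73.635017
n=10: y≈-73.635017, sp=1, e=sp−y≈74.635017; I≈53.638433, D=e−e_prev≈118.419085; u=3/4·74.635017+0·53.638433+3/4·118.419085≈144.790576; next y=-1/5·(-73.635017)+3/4·144.790576≈123.319935
n=11: y≈123.319935, sp=1, e=sp−y≈-122.319935; I≈-68.681502, D=e−e_prev≈-196.954952; u=3/4·(-122.319935)+0·(-68.681502)+3/4·(-196.954952)≈-239.456165; next y=-1/5·123.319935+3/4·(-239.456165)≈-204.256111
n=12: y≈-204.256111, sp=1, e=sp−y≈205.256111; I≈136.574609, D=e−e_prev≈327.576046; u=3/4·205.256111+0·136.574609+3/4·327.576046≈399.624118; next y=-1/5·(-204.256111)+3/4·399.624118≈340.569311
n=13: y≈340.569311, sp=1, e=sp−y≈-339.569311; I≈-202.994702, D=e−e_prev≈-544.825422; u=3/4·(-339.569311)+0·(-202.994702)+3/4·(-544.825422)≈-663.296049; next y=-1/5·340.569311+3/4·(-663.296049)≈-565.585899

0 1 1.500 0.000
1 1 -0.938 1.125
2 1 2.986 -0.928
3 1 -3.584 2.425
4 1 7.328 -3.173
5 1 -10.825 6.131
6 1 19.366 -9.345
7 1 -30.849 16.393
8 1 52.668 -26.415
9 1 -86.238 44.784
10 1 144.791 -73.635
11 1 -239.456 123.320
12 1 399.624 -204.256
13 1 -663.296 340.569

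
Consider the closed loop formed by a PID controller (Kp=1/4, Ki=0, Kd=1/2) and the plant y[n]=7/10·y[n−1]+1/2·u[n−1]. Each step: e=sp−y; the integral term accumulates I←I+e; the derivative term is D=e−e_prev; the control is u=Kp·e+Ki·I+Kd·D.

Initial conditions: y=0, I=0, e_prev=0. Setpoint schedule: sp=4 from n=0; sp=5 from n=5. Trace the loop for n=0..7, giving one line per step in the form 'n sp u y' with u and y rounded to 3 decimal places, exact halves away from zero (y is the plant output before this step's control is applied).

0 4 3.000 0.000
1 4 -0.125 1.500
2 4 1.009 0.988
3 4 0.597 1.196
4 4 0.746 1.136
5 5 1.442 1.168
6 5 0.680 1.539
7 5 0.956 1.417

(exact arithmetic carried between steps; '≈' marks a value shown rounded to 6 d.p. or computed from one; I and e_prev carry over from the previous line; the table rounds u and y to 3 d.p., halves away from zero)
n=0: y=0, sp=4, e=sp−y=4; I=4, D=e−e_prev=4; u=1/4·4+0·4+1/2·4=3; next y=7/10·0+1/2·3=1.5
n=1: y=1.5, sp=4, e=sp−y=2.5; I=6.5, D=e−e_prev=-1.5; u=1/4·2.5+0·6.5+1/2·(-1.5)=-0.125; next y=7/10·1.5+1/2·(-0.125)=0.9875
n=2: y=0.9875, sp=4, e=sp−y=3.0125; I=9.5125, D=e−e_prev=0.5125; u=1/4·3.0125+0·9.5125+1/2·0.5125=1.009375; next y=7/10·0.9875+1/2·1.009375≈1.195938
n=3: y≈1.195938, sp=4, e=sp−y≈2.804063; I≈12.316563, D=e−e_prev≈-0.208438; u=1/4·2.804063+0·12.316563+1/2·(-0.208438)≈0.596797; next y=7/10·1.195938+1/2·0.596797≈1.135555
n=4: y≈1.135555, sp=4, e=sp−y≈2.864445; I≈15.181008, D=e−e_prev≈0.060383; u=1/4·2.864445+0·15.181008+1/2·0.060383≈0.746303; next y=7/10·1.135555+1/2·0.746303≈1.168040
n=5: y≈1.168040, sp=5, e=sp−y≈3.831960; I≈19.012968, D=e−e_prev≈0.967515; u=1/4·3.831960+0·19.012968+1/2·0.967515≈1.441748; next y=7/10·1.168040+1/2·1.441748≈1.538502
n=6: y≈1.538502, sp=5, e=sp−y≈3.461498; I≈22.474467, D=e−e_prev≈-0.370462; u=1/4·3.461498+0·22.474467+1/2·(-0.370462)≈0.680144; next y=7/10·1.538502+1/2·0.680144≈1.417023
n=7: y≈1.417023, sp=5, e=sp−y≈3.582977; I≈26.057444, D=e−e_prev≈0.121479; u=1/4·3.582977+0·26.057444+1/2·0.121479≈0.956484; next y=7/10·1.417023+1/2·0.956484≈1.470158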